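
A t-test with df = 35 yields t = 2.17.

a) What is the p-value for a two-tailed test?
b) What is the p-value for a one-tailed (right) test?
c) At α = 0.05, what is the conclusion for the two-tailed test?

Using t-distribution with df = 35:
a) Two-tailed: p = 2×P(T > 2.17) = 0.0369
b) One-tailed: p = P(T > 2.17) = 0.0184
c) 0.0369 < 0.05, reject H₀

Answer: a) 0.0369, b) 0.0184, c) reject H₀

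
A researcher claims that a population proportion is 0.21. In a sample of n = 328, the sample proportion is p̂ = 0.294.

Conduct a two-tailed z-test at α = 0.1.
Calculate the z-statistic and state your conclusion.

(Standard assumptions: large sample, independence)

Answer: z = 3.7350, reject H₀

Derivation:
H₀: p = 0.21, H₁: p ≠ 0.21
Standard error: SE = √(p₀(1-p₀)/n) = √(0.21×0.79/328) = 0.022490
z-statistic: z = (p̂ - p₀)/SE = (0.294 - 0.21)/0.022490 = 3.7350
Critical value: z_0.05 = ±1.645
p-value = 0.0002
Decision: reject H₀ at α = 0.1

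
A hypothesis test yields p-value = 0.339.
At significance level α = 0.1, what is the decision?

Compare p-value to α:
0.339 ≥ 0.1
Decision: fail to reject H₀

Answer: fail to reject H₀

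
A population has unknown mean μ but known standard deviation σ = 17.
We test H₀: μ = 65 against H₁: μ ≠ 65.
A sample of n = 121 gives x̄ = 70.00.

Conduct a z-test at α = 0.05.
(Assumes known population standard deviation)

Answer: z = 3.2352, reject H₀

Derivation:
Standard error: SE = σ/√n = 17/√121 = 1.5455
z-statistic: z = (x̄ - μ₀)/SE = (70.00 - 65)/1.5455 = 3.2352
Critical value: ±1.960
p-value = 0.0012
Decision: reject H₀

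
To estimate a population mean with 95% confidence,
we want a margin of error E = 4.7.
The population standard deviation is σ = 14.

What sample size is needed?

z_0.025 = 1.960
n = (z×σ/E)² = (1.960×14/4.7)²
n = 34.0857
Round up: n = 35

Answer: n = 35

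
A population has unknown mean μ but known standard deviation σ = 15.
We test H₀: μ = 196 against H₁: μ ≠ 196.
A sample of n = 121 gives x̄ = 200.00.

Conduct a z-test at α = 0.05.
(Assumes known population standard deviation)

Standard error: SE = σ/√n = 15/√121 = 1.3636
z-statistic: z = (x̄ - μ₀)/SE = (200.00 - 196)/1.3636 = 2.9334
Critical value: ±1.960
p-value = 0.0034
Decision: reject H₀

Answer: z = 2.9334, reject H₀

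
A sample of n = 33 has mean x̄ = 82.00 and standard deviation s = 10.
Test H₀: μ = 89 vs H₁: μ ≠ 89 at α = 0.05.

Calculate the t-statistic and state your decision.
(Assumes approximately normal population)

df = n - 1 = 32
SE = s/√n = 10/√33 = 1.7408
t = (x̄ - μ₀)/SE = (82.00 - 89)/1.7408 = -4.0211
Critical value: t_{0.025,32} = ±2.037
p-value ≈ 0.0003
Decision: reject H₀

Answer: t = -4.0211, reject H₀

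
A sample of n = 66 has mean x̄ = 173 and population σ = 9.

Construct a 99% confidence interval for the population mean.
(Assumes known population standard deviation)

Answer: (170.1463, 175.8537)

Derivation:
Confidence level: 99%, α = 0.01
z_0.005 = 2.576
SE = σ/√n = 9/√66 = 1.1078
Margin of error = 2.576 × 1.1078 = 2.8537
CI: x̄ ± margin = 173 ± 2.8537
CI: (170.1463, 175.8537)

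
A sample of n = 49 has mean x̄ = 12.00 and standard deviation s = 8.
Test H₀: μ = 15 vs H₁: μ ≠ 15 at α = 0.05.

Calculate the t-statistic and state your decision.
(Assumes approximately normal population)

Answer: t = -2.6249, reject H₀

Derivation:
df = n - 1 = 48
SE = s/√n = 8/√49 = 1.1429
t = (x̄ - μ₀)/SE = (12.00 - 15)/1.1429 = -2.6249
Critical value: t_{0.025,48} = ±2.011
p-value ≈ 0.0116
Decision: reject H₀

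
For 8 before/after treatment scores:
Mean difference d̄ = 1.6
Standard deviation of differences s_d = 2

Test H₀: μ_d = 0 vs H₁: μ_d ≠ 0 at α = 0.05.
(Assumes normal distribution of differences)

df = n - 1 = 7
SE = s_d/√n = 2/√8 = 0.7071
t = d̄/SE = 1.6/0.7071 = 2.2628
Critical value: t_{0.025,7} = ±2.365
p-value ≈ 0.0581
Decision: fail to reject H₀

Answer: t = 2.2628, fail to reject H₀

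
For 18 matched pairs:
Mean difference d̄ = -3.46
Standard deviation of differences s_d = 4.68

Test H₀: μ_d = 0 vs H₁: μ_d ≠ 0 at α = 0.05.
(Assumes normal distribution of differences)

Answer: t = -3.1366, reject H₀

Derivation:
df = n - 1 = 17
SE = s_d/√n = 4.68/√18 = 1.1031
t = d̄/SE = -3.46/1.1031 = -3.1366
Critical value: t_{0.025,17} = ±2.110
p-value ≈ 0.0060
Decision: reject H₀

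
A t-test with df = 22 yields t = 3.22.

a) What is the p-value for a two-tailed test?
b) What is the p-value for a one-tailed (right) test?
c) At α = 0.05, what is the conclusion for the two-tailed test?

Using t-distribution with df = 22:
a) Two-tailed: p = 2×P(T > 3.22) = 0.0039
b) One-tailed: p = P(T > 3.22) = 0.0020
c) 0.0039 < 0.05, reject H₀

Answer: a) 0.0039, b) 0.0020, c) reject H₀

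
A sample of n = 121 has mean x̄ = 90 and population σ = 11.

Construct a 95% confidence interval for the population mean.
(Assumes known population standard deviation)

Answer: (88.0400, 91.9600)

Derivation:
Confidence level: 95%, α = 0.05
z_0.025 = 1.960
SE = σ/√n = 11/√121 = 1.0000
Margin of error = 1.960 × 1.0000 = 1.9600
CI: x̄ ± margin = 90 ± 1.9600
CI: (88.0400, 91.9600)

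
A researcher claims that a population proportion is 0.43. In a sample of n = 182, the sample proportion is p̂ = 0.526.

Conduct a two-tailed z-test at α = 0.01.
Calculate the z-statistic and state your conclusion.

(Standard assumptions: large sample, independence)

Answer: z = 2.6160, reject H₀

Derivation:
H₀: p = 0.43, H₁: p ≠ 0.43
Standard error: SE = √(p₀(1-p₀)/n) = √(0.43×0.57/182) = 0.036697
z-statistic: z = (p̂ - p₀)/SE = (0.526 - 0.43)/0.036697 = 2.6160
Critical value: z_0.005 = ±2.576
p-value = 0.0089
Decision: reject H₀ at α = 0.01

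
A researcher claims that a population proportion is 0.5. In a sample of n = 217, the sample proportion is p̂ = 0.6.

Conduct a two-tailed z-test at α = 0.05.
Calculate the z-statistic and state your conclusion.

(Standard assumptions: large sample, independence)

H₀: p = 0.5, H₁: p ≠ 0.5
Standard error: SE = √(p₀(1-p₀)/n) = √(0.5×0.5/217) = 0.033942
z-statistic: z = (p̂ - p₀)/SE = (0.6 - 0.5)/0.033942 = 2.9462
Critical value: z_0.025 = ±1.960
p-value = 0.0032
Decision: reject H₀ at α = 0.05

Answer: z = 2.9462, reject H₀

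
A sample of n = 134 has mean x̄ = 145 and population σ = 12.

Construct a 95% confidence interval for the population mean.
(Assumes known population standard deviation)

Confidence level: 95%, α = 0.05
z_0.025 = 1.960
SE = σ/√n = 12/√134 = 1.0366
Margin of error = 1.960 × 1.0366 = 2.0317
CI: x̄ ± margin = 145 ± 2.0317
CI: (142.9683, 147.0317)

Answer: (142.9683, 147.0317)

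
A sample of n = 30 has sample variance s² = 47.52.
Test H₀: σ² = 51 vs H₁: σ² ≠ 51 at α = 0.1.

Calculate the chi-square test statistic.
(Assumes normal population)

Answer: χ² = 27.0212, fail to reject H₀

Derivation:
df = n - 1 = 29
χ² = (n-1)s²/σ₀² = 29×47.52/51 = 27.0212
Critical values: χ²_{0.95,29} = 17.708, χ²_{0.05,29} = 42.557
Rejection region: χ² < 17.708 or χ² > 42.557
Decision: fail to reject H₀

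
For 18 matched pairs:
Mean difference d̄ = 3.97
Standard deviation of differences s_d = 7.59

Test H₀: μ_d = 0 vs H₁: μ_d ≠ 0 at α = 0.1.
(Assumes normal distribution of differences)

df = n - 1 = 17
SE = s_d/√n = 7.59/√18 = 1.7890
t = d̄/SE = 3.97/1.7890 = 2.2191
Critical value: t_{0.05,17} = ±1.740
p-value ≈ 0.0404
Decision: reject H₀

Answer: t = 2.2191, reject H₀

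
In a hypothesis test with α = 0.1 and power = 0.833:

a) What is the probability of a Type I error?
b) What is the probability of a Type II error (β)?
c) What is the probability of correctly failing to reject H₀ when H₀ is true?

a) Type I error probability = α = 0.1
b) Power = P(reject H₀ | H₁ true) = 1 - β = 0.833, so Type II error probability = β = 1 - Power = 0.167
c) P(fail to reject H₀ | H₀ true) = 1 - α = 0.9

Answer: a) 0.1, b) 0.167, c) 0.9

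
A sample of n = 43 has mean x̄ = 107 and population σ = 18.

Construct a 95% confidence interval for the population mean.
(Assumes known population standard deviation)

Answer: (101.6198, 112.3802)

Derivation:
Confidence level: 95%, α = 0.05
z_0.025 = 1.960
SE = σ/√n = 18/√43 = 2.7450
Margin of error = 1.960 × 2.7450 = 5.3802
CI: x̄ ± margin = 107 ± 5.3802
CI: (101.6198, 112.3802)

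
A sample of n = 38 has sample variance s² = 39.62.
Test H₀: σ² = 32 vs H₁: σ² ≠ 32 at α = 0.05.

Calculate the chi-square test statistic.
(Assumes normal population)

Answer: χ² = 45.8106, fail to reject H₀

Derivation:
df = n - 1 = 37
χ² = (n-1)s²/σ₀² = 37×39.62/32 = 45.8106
Critical values: χ²_{0.975,37} = 22.106, χ²_{0.025,37} = 55.668
Rejection region: χ² < 22.106 or χ² > 55.668
Decision: fail to reject H₀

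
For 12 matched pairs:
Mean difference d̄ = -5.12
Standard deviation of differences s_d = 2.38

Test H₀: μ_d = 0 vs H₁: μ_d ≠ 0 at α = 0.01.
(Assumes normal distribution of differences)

Answer: t = -7.4527, reject H₀

Derivation:
df = n - 1 = 11
SE = s_d/√n = 2.38/√12 = 0.6870
t = d̄/SE = -5.12/0.6870 = -7.4527
Critical value: t_{0.005,11} = ±3.106
p-value < 0.0001
Decision: reject H₀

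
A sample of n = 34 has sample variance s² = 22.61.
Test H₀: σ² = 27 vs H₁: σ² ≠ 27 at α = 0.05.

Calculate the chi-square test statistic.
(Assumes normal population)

df = n - 1 = 33
χ² = (n-1)s²/σ₀² = 33×22.61/27 = 27.6344
Critical values: χ²_{0.975,33} = 19.047, χ²_{0.025,33} = 50.725
Rejection region: χ² < 19.047 or χ² > 50.725
Decision: fail to reject H₀

Answer: χ² = 27.6344, fail to reject H₀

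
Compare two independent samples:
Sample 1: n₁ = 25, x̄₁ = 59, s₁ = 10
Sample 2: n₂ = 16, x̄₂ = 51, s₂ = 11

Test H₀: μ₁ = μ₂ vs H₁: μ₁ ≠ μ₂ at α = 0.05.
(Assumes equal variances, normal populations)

Pooled variance: s²_p = [24×10² + 15×11²]/(39) = 108.0769
s_p = 10.3960
SE = s_p×√(1/n₁ + 1/n₂) = 10.3960×√(1/25 + 1/16) = 3.3283
t = (x̄₁ - x̄₂)/SE = (59 - 51)/3.3283 = 2.4036
df = 39, t-critical = ±2.023
Decision: reject H₀

Answer: t = 2.4036, reject H₀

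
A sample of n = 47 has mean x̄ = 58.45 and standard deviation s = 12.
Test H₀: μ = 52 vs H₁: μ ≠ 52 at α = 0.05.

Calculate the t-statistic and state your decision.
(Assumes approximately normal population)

Answer: t = 3.6849, reject H₀

Derivation:
df = n - 1 = 46
SE = s/√n = 12/√47 = 1.7504
t = (x̄ - μ₀)/SE = (58.45 - 52)/1.7504 = 3.6849
Critical value: t_{0.025,46} = ±2.013
p-value ≈ 0.0006
Decision: reject H₀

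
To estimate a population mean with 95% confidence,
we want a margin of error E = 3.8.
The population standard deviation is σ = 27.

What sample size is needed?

Answer: n = 194

Derivation:
z_0.025 = 1.960
n = (z×σ/E)² = (1.960×27/3.8)²
n = 193.9423
Round up: n = 194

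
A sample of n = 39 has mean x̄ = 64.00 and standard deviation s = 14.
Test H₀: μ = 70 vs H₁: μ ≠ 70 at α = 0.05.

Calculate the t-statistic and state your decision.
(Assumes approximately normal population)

Answer: t = -2.6764, reject H₀

Derivation:
df = n - 1 = 38
SE = s/√n = 14/√39 = 2.2418
t = (x̄ - μ₀)/SE = (64.00 - 70)/2.2418 = -2.6764
Critical value: t_{0.025,38} = ±2.024
p-value ≈ 0.0109
Decision: reject H₀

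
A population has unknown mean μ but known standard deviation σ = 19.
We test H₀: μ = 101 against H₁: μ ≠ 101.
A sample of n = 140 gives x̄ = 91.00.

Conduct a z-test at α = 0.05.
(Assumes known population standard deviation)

Standard error: SE = σ/√n = 19/√140 = 1.6058
z-statistic: z = (x̄ - μ₀)/SE = (91.00 - 101)/1.6058 = -6.2274
Critical value: ±1.960
p-value < 0.0001
Decision: reject H₀

Answer: z = -6.2274, reject H₀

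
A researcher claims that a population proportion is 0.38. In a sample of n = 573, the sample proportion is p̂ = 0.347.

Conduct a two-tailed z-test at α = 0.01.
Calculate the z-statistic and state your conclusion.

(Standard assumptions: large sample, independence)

Answer: z = -1.6275, fail to reject H₀

Derivation:
H₀: p = 0.38, H₁: p ≠ 0.38
Standard error: SE = √(p₀(1-p₀)/n) = √(0.38×0.62/573) = 0.020277
z-statistic: z = (p̂ - p₀)/SE = (0.347 - 0.38)/0.020277 = -1.6275
Critical value: z_0.005 = ±2.576
p-value = 0.1036
Decision: fail to reject H₀ at α = 0.01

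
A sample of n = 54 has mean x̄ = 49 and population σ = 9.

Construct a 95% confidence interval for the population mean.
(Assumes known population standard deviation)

Confidence level: 95%, α = 0.05
z_0.025 = 1.960
SE = σ/√n = 9/√54 = 1.2247
Margin of error = 1.960 × 1.2247 = 2.4004
CI: x̄ ± margin = 49 ± 2.4004
CI: (46.5996, 51.4004)

Answer: (46.5996, 51.4004)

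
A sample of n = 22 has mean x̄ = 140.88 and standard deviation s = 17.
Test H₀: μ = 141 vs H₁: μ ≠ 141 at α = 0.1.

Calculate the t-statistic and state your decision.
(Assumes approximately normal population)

df = n - 1 = 21
SE = s/√n = 17/√22 = 3.6244
t = (x̄ - μ₀)/SE = (140.88 - 141)/3.6244 = -0.0331
Critical value: t_{0.05,21} = ±1.721
p-value ≈ 0.9739
Decision: fail to reject H₀

Answer: t = -0.0331, fail to reject H₀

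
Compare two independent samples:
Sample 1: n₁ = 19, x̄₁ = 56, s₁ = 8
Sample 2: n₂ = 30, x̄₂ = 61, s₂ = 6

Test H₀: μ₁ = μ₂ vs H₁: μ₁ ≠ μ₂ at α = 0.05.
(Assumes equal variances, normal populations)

Pooled variance: s²_p = [18×8² + 29×6²]/(47) = 46.7234
s_p = 6.8355
SE = s_p×√(1/n₁ + 1/n₂) = 6.8355×√(1/19 + 1/30) = 2.0042
t = (x̄₁ - x̄₂)/SE = (56 - 61)/2.0042 = -2.4948
df = 47, t-critical = ±2.012
Decision: reject H₀

Answer: t = -2.4948, reject H₀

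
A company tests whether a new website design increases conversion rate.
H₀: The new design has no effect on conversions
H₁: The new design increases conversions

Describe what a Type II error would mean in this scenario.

Answer: Keeping the old design when the new one would have increased conversions

Derivation:
Type I error: rejecting H₀ when it is actually true (false positive).
Type II error: failing to reject H₀ when H₁ is actually true (false negative).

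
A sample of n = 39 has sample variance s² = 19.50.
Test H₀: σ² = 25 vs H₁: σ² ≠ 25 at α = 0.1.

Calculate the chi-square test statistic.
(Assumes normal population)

df = n - 1 = 38
χ² = (n-1)s²/σ₀² = 38×19.50/25 = 29.6400
Critical values: χ²_{0.95,38} = 24.884, χ²_{0.05,38} = 53.384
Rejection region: χ² < 24.884 or χ² > 53.384
Decision: fail to reject H₀

Answer: χ² = 29.6400, fail to reject H₀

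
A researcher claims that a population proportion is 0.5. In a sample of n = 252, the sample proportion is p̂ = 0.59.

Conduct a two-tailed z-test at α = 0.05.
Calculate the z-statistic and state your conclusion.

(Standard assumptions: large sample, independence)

Answer: z = 2.8574, reject H₀

Derivation:
H₀: p = 0.5, H₁: p ≠ 0.5
Standard error: SE = √(p₀(1-p₀)/n) = √(0.5×0.5/252) = 0.031497
z-statistic: z = (p̂ - p₀)/SE = (0.59 - 0.5)/0.031497 = 2.8574
Critical value: z_0.025 = ±1.960
p-value = 0.0043
Decision: reject H₀ at α = 0.05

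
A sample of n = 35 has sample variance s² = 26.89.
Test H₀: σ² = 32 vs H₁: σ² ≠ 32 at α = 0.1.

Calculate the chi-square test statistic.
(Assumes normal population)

Answer: χ² = 28.5706, fail to reject H₀

Derivation:
df = n - 1 = 34
χ² = (n-1)s²/σ₀² = 34×26.89/32 = 28.5706
Critical values: χ²_{0.95,34} = 21.664, χ²_{0.05,34} = 48.602
Rejection region: χ² < 21.664 or χ² > 48.602
Decision: fail to reject H₀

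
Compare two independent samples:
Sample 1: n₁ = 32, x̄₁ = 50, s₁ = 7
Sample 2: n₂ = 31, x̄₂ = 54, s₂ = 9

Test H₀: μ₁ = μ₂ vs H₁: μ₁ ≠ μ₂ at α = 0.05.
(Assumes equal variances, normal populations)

Answer: t = -1.9727, fail to reject H₀

Derivation:
Pooled variance: s²_p = [31×7² + 30×9²]/(61) = 64.7377
s_p = 8.0460
SE = s_p×√(1/n₁ + 1/n₂) = 8.0460×√(1/32 + 1/31) = 2.0277
t = (x̄₁ - x̄₂)/SE = (50 - 54)/2.0277 = -1.9727
df = 61, t-critical = ±2.000
Decision: fail to reject H₀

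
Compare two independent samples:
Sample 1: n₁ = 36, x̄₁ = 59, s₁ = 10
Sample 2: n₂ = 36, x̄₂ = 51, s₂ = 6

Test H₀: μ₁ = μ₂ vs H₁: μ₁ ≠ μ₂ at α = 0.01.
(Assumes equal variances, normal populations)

Answer: t = 4.1161, reject H₀

Derivation:
Pooled variance: s²_p = [35×10² + 35×6²]/(70) = 68.0000
s_p = 8.2462
SE = s_p×√(1/n₁ + 1/n₂) = 8.2462×√(1/36 + 1/36) = 1.9436
t = (x̄₁ - x̄₂)/SE = (59 - 51)/1.9436 = 4.1161
df = 70, t-critical = ±2.648
Decision: reject H₀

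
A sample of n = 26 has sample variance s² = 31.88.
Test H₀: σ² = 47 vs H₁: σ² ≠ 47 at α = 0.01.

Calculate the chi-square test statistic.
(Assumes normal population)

df = n - 1 = 25
χ² = (n-1)s²/σ₀² = 25×31.88/47 = 16.9574
Critical values: χ²_{0.995,25} = 10.520, χ²_{0.005,25} = 46.928
Rejection region: χ² < 10.520 or χ² > 46.928
Decision: fail to reject H₀

Answer: χ² = 16.9574, fail to reject H₀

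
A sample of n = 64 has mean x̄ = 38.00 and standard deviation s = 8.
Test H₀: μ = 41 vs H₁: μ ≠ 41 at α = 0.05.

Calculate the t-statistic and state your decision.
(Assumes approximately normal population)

Answer: t = -3.0000, reject H₀

Derivation:
df = n - 1 = 63
SE = s/√n = 8/√64 = 1.0000
t = (x̄ - μ₀)/SE = (38.00 - 41)/1.0000 = -3.0000
Critical value: t_{0.025,63} = ±1.998
p-value ≈ 0.0039
Decision: reject H₀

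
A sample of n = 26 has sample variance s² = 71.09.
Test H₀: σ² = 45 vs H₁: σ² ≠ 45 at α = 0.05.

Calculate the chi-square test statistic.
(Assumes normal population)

Answer: χ² = 39.4944, fail to reject H₀

Derivation:
df = n - 1 = 25
χ² = (n-1)s²/σ₀² = 25×71.09/45 = 39.4944
Critical values: χ²_{0.975,25} = 13.120, χ²_{0.025,25} = 40.646
Rejection region: χ² < 13.120 or χ² > 40.646
Decision: fail to reject H₀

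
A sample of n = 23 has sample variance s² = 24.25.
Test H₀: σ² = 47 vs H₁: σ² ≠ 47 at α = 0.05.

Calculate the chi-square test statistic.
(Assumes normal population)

Answer: χ² = 11.3511, fail to reject H₀

Derivation:
df = n - 1 = 22
χ² = (n-1)s²/σ₀² = 22×24.25/47 = 11.3511
Critical values: χ²_{0.975,22} = 10.982, χ²_{0.025,22} = 36.781
Rejection region: χ² < 10.982 or χ² > 36.781
Decision: fail to reject H₀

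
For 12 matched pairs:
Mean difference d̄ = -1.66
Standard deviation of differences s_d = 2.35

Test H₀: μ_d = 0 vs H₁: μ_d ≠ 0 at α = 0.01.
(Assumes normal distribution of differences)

df = n - 1 = 11
SE = s_d/√n = 2.35/√12 = 0.6784
t = d̄/SE = -1.66/0.6784 = -2.4469
Critical value: t_{0.005,11} = ±3.106
p-value ≈ 0.0324
Decision: fail to reject H₀

Answer: t = -2.4469, fail to reject H₀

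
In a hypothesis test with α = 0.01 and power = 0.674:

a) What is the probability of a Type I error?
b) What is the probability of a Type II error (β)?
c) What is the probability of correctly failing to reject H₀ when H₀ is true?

Answer: a) 0.01, b) 0.326, c) 0.99

Derivation:
a) Type I error probability = α = 0.01
b) Power = P(reject H₀ | H₁ true) = 1 - β = 0.674, so Type II error probability = β = 1 - Power = 0.326
c) P(fail to reject H₀ | H₀ true) = 1 - α = 0.99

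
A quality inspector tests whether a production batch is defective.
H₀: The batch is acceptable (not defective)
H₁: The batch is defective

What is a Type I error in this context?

Type I error (α): Rejecting H₀ when H₀ is true
Type II error (β): Failing to reject H₀ when H₁ is true

Answer: Rejecting an acceptable batch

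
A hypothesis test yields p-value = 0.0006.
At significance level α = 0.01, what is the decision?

Compare p-value to α:
0.0006 < 0.01
Decision: reject H₀

Answer: reject H₀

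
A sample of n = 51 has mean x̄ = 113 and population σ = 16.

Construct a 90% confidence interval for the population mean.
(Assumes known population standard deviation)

Confidence level: 90%, α = 0.1
z_0.05 = 1.645
SE = σ/√n = 16/√51 = 2.2404
Margin of error = 1.645 × 2.2404 = 3.6855
CI: x̄ ± margin = 113 ± 3.6855
CI: (109.3145, 116.6855)

Answer: (109.3145, 116.6855)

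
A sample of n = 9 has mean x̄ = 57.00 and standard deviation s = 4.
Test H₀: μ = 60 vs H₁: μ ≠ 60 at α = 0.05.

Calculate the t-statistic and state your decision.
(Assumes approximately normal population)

df = n - 1 = 8
SE = s/√n = 4/√9 = 1.3333
t = (x̄ - μ₀)/SE = (57.00 - 60)/1.3333 = -2.2501
Critical value: t_{0.025,8} = ±2.306
p-value ≈ 0.0546
Decision: fail to reject H₀

Answer: t = -2.2501, fail to reject H₀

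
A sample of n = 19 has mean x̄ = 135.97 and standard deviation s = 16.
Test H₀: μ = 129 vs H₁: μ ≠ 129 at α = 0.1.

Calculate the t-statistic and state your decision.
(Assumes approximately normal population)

df = n - 1 = 18
SE = s/√n = 16/√19 = 3.6707
t = (x̄ - μ₀)/SE = (135.97 - 129)/3.6707 = 1.8988
Critical value: t_{0.05,18} = ±1.734
p-value ≈ 0.0737
Decision: reject H₀

Answer: t = 1.8988, reject H₀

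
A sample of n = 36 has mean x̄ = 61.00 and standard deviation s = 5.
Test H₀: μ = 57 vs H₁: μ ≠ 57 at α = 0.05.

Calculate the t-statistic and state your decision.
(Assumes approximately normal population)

Answer: t = 4.8002, reject H₀

Derivation:
df = n - 1 = 35
SE = s/√n = 5/√36 = 0.8333
t = (x̄ - μ₀)/SE = (61.00 - 57)/0.8333 = 4.8002
Critical value: t_{0.025,35} = ±2.030
p-value < 0.0001
Decision: reject H₀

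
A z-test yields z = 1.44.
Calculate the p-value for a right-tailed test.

For z = 1.44:
p = P(Z > 1.44) = 1 - Φ(1.44) = 0.0749

Answer: p-value ≈ 0.0749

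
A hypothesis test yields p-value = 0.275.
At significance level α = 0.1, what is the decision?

Answer: fail to reject H₀

Derivation:
Compare p-value to α:
0.275 ≥ 0.1
Decision: fail to reject H₀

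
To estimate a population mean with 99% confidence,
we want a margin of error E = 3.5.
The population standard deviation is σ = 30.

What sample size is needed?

z_0.005 = 2.576
n = (z×σ/E)² = (2.576×30/3.5)²
n = 487.5264
Round up: n = 488

Answer: n = 488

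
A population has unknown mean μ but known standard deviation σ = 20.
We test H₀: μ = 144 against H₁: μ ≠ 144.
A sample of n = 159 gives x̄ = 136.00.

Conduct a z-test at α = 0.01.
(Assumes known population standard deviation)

Standard error: SE = σ/√n = 20/√159 = 1.5861
z-statistic: z = (x̄ - μ₀)/SE = (136.00 - 144)/1.5861 = -5.0438
Critical value: ±2.576
p-value < 0.0001
Decision: reject H₀

Answer: z = -5.0438, reject H₀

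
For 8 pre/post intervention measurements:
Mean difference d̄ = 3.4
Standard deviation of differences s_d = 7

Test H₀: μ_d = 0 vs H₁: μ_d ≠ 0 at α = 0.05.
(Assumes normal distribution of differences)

Answer: t = 1.3738, fail to reject H₀

Derivation:
df = n - 1 = 7
SE = s_d/√n = 7/√8 = 2.4749
t = d̄/SE = 3.4/2.4749 = 1.3738
Critical value: t_{0.025,7} = ±2.365
p-value ≈ 0.2119
Decision: fail to reject H₀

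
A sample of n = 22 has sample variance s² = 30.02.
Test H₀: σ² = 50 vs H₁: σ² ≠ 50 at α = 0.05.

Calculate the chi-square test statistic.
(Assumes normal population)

df = n - 1 = 21
χ² = (n-1)s²/σ₀² = 21×30.02/50 = 12.6084
Critical values: χ²_{0.975,21} = 10.283, χ²_{0.025,21} = 35.479
Rejection region: χ² < 10.283 or χ² > 35.479
Decision: fail to reject H₀

Answer: χ² = 12.6084, fail to reject H₀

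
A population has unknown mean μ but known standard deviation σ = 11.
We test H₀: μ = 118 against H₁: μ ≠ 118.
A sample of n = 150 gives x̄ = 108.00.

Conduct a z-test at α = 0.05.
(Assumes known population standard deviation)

Standard error: SE = σ/√n = 11/√150 = 0.8981
z-statistic: z = (x̄ - μ₀)/SE = (108.00 - 118)/0.8981 = -11.1346
Critical value: ±1.960
p-value < 0.0001
Decision: reject H₀

Answer: z = -11.1346, reject H₀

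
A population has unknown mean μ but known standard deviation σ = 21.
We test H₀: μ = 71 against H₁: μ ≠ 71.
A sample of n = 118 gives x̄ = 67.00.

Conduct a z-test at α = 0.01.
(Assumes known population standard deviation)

Answer: z = -2.0691, fail to reject H₀

Derivation:
Standard error: SE = σ/√n = 21/√118 = 1.9332
z-statistic: z = (x̄ - μ₀)/SE = (67.00 - 71)/1.9332 = -2.0691
Critical value: ±2.576
p-value = 0.0385
Decision: fail to reject H₀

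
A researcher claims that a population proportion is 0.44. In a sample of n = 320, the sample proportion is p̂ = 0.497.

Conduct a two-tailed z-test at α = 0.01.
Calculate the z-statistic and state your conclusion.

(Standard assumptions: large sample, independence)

H₀: p = 0.44, H₁: p ≠ 0.44
Standard error: SE = √(p₀(1-p₀)/n) = √(0.44×0.56/320) = 0.027749
z-statistic: z = (p̂ - p₀)/SE = (0.497 - 0.44)/0.027749 = 2.0541
Critical value: z_0.005 = ±2.576
p-value = 0.0400
Decision: fail to reject H₀ at α = 0.01

Answer: z = 2.0541, fail to reject H₀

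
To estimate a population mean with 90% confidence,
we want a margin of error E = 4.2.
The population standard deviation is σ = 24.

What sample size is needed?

z_0.05 = 1.645
n = (z×σ/E)² = (1.645×24/4.2)²
n = 88.3600
Round up: n = 89

Answer: n = 89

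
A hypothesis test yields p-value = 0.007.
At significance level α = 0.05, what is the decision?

Compare p-value to α:
0.007 < 0.05
Decision: reject H₀

Answer: reject H₀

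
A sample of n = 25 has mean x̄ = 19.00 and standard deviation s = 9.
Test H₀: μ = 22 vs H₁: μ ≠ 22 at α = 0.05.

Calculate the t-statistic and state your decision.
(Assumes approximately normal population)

df = n - 1 = 24
SE = s/√n = 9/√25 = 1.8000
t = (x̄ - μ₀)/SE = (19.00 - 22)/1.8000 = -1.6667
Critical value: t_{0.025,24} = ±2.064
p-value ≈ 0.1086
Decision: fail to reject H₀

Answer: t = -1.6667, fail to reject H₀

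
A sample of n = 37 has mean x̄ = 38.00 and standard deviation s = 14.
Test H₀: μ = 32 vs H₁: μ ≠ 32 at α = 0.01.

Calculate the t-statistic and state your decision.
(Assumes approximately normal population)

df = n - 1 = 36
SE = s/√n = 14/√37 = 2.3016
t = (x̄ - μ₀)/SE = (38.00 - 32)/2.3016 = 2.6069
Critical value: t_{0.005,36} = ±2.719
p-value ≈ 0.0132
Decision: fail to reject H₀

Answer: t = 2.6069, fail to reject H₀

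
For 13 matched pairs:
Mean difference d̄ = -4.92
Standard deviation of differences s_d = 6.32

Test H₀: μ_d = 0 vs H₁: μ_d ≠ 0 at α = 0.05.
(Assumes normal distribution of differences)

Answer: t = -2.8068, reject H₀

Derivation:
df = n - 1 = 12
SE = s_d/√n = 6.32/√13 = 1.7529
t = d̄/SE = -4.92/1.7529 = -2.8068
Critical value: t_{0.025,12} = ±2.179
p-value ≈ 0.0158
Decision: reject H₀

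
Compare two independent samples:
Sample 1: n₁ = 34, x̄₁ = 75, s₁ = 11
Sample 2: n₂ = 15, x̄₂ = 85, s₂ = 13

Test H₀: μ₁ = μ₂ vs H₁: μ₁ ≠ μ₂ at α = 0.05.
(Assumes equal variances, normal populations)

Answer: t = -2.7735, reject H₀

Derivation:
Pooled variance: s²_p = [33×11² + 14×13²]/(47) = 135.2979
s_p = 11.6318
SE = s_p×√(1/n₁ + 1/n₂) = 11.6318×√(1/34 + 1/15) = 3.6055
t = (x̄₁ - x̄₂)/SE = (75 - 85)/3.6055 = -2.7735
df = 47, t-critical = ±2.012
Decision: reject H₀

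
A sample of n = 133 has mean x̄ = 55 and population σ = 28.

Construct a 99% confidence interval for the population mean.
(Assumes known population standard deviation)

Confidence level: 99%, α = 0.01
z_0.005 = 2.576
SE = σ/√n = 28/√133 = 2.4279
Margin of error = 2.576 × 2.4279 = 6.2543
CI: x̄ ± margin = 55 ± 6.2543
CI: (48.7457, 61.2543)

Answer: (48.7457, 61.2543)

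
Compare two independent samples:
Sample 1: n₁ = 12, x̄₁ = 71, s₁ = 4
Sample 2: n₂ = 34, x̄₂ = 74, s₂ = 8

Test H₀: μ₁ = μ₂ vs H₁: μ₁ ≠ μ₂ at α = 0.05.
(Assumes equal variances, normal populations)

Pooled variance: s²_p = [11×4² + 33×8²]/(44) = 52.0000
s_p = 7.2111
SE = s_p×√(1/n₁ + 1/n₂) = 7.2111×√(1/12 + 1/34) = 2.4213
t = (x̄₁ - x̄₂)/SE = (71 - 74)/2.4213 = -1.2390
df = 44, t-critical = ±2.015
Decision: fail to reject H₀

Answer: t = -1.2390, fail to reject H₀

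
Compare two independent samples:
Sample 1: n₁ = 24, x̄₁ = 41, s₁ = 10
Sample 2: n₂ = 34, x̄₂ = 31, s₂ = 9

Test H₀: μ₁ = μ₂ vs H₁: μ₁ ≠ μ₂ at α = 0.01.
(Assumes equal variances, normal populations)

Answer: t = 3.9803, reject H₀

Derivation:
Pooled variance: s²_p = [23×10² + 33×9²]/(56) = 88.8036
s_p = 9.4236
SE = s_p×√(1/n₁ + 1/n₂) = 9.4236×√(1/24 + 1/34) = 2.5124
t = (x̄₁ - x̄₂)/SE = (41 - 31)/2.5124 = 3.9803
df = 56, t-critical = ±2.667
Decision: reject H₀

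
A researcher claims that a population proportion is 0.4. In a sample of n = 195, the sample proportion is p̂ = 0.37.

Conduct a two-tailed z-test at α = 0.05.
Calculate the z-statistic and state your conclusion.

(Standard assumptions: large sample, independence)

Answer: z = -0.8551, fail to reject H₀

Derivation:
H₀: p = 0.4, H₁: p ≠ 0.4
Standard error: SE = √(p₀(1-p₀)/n) = √(0.4×0.6/195) = 0.035082
z-statistic: z = (p̂ - p₀)/SE = (0.37 - 0.4)/0.035082 = -0.8551
Critical value: z_0.025 = ±1.960
p-value = 0.3925
Decision: fail to reject H₀ at α = 0.05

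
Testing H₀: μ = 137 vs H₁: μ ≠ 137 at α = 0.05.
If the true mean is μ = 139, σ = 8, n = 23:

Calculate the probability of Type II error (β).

SE = σ/√n = 8/√23 = 1.6681
Critical values: μ₀ ± z_0.025×SE = 137 ± 1.960×1.6681
Acceptance region: (133.7305, 140.2695)
Under H₁ (μ = 139): z_high = (140.2695 - 139)/1.6681 = 0.7610, z_low = (133.7305 - 139)/1.6681 = -3.1590
β = P(not reject | H₁) = Φ(0.7610) - Φ(-3.1590) ≈ 0.7759

Answer: β ≈ 0.7759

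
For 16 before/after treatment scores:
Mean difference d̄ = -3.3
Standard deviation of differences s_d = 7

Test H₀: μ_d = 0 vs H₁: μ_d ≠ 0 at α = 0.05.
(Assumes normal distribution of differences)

df = n - 1 = 15
SE = s_d/√n = 7/√16 = 1.7500
t = d̄/SE = -3.3/1.7500 = -1.8857
Critical value: t_{0.025,15} = ±2.131
p-value ≈ 0.0789
Decision: fail to reject H₀

Answer: t = -1.8857, fail to reject H₀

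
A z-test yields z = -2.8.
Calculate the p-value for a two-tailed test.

For z = -2.8:
p = 2×P(Z > |-2.8|) = 2×(1 - Φ(2.8)) = 0.0051

Answer: p-value ≈ 0.0051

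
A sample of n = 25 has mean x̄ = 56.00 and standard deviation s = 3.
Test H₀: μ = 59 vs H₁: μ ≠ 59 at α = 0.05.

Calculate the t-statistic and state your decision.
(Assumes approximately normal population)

df = n - 1 = 24
SE = s/√n = 3/√25 = 0.6000
t = (x̄ - μ₀)/SE = (56.00 - 59)/0.6000 = -5.0000
Critical value: t_{0.025,24} = ±2.064
p-value < 0.0001
Decision: reject H₀

Answer: t = -5.0000, reject H₀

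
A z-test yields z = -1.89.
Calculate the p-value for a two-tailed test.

For z = -1.89:
p = 2×P(Z > |-1.89|) = 2×(1 - Φ(1.89)) = 0.0588

Answer: p-value ≈ 0.0588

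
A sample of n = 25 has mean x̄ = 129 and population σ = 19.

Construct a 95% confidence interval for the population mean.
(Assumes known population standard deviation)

Answer: (121.5520, 136.4480)

Derivation:
Confidence level: 95%, α = 0.05
z_0.025 = 1.960
SE = σ/√n = 19/√25 = 3.8000
Margin of error = 1.960 × 3.8000 = 7.4480
CI: x̄ ± margin = 129 ± 7.4480
CI: (121.5520, 136.4480)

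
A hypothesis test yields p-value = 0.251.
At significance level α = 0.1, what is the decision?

Answer: fail to reject H₀

Derivation:
Compare p-value to α:
0.251 ≥ 0.1
Decision: fail to reject H₀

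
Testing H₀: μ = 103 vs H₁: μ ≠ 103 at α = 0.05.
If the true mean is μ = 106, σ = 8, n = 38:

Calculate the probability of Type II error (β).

SE = σ/√n = 8/√38 = 1.2978
Critical values: μ₀ ± z_0.025×SE = 103 ± 1.960×1.2978
Acceptance region: (100.4563, 105.5437)
Under H₁ (μ = 106): z_high = (105.5437 - 106)/1.2978 = -0.3516, z_low = (100.4563 - 106)/1.2978 = -4.2716
β = P(not reject | H₁) = Φ(-0.3516) - Φ(-4.2716) ≈ 0.3626

Answer: β ≈ 0.3626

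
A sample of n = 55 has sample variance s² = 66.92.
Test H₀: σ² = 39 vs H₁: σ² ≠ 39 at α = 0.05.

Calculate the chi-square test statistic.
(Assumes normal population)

df = n - 1 = 54
χ² = (n-1)s²/σ₀² = 54×66.92/39 = 92.6585
Critical values: χ²_{0.975,54} = 35.586, χ²_{0.025,54} = 76.192
Rejection region: χ² < 35.586 or χ² > 76.192
Decision: reject H₀

Answer: χ² = 92.6585, reject H₀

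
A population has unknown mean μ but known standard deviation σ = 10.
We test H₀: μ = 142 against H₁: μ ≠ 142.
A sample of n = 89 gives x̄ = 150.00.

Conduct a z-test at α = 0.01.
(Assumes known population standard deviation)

Standard error: SE = σ/√n = 10/√89 = 1.0600
z-statistic: z = (x̄ - μ₀)/SE = (150.00 - 142)/1.0600 = 7.5472
Critical value: ±2.576
p-value < 0.0001
Decision: reject H₀

Answer: z = 7.5472, reject H₀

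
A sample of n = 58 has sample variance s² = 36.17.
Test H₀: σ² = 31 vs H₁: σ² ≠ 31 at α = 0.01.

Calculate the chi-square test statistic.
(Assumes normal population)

df = n - 1 = 57
χ² = (n-1)s²/σ₀² = 57×36.17/31 = 66.5061
Critical values: χ²_{0.995,57} = 33.248, χ²_{0.005,57} = 88.236
Rejection region: χ² < 33.248 or χ² > 88.236
Decision: fail to reject H₀

Answer: χ² = 66.5061, fail to reject H₀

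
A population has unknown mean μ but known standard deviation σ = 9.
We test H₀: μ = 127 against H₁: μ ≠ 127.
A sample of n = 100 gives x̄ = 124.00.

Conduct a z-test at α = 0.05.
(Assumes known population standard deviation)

Answer: z = -3.3333, reject H₀

Derivation:
Standard error: SE = σ/√n = 9/√100 = 0.9000
z-statistic: z = (x̄ - μ₀)/SE = (124.00 - 127)/0.9000 = -3.3333
Critical value: ±1.960
p-value = 0.0009
Decision: reject H₀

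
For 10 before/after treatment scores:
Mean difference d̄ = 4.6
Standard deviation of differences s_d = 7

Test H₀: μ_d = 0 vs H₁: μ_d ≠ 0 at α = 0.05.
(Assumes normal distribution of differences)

Answer: t = 2.0781, fail to reject H₀

Derivation:
df = n - 1 = 9
SE = s_d/√n = 7/√10 = 2.2136
t = d̄/SE = 4.6/2.2136 = 2.0781
Critical value: t_{0.025,9} = ±2.262
p-value ≈ 0.0675
Decision: fail to reject H₀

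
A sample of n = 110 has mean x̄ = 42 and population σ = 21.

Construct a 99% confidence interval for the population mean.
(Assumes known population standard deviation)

Answer: (36.8421, 47.1579)

Derivation:
Confidence level: 99%, α = 0.01
z_0.005 = 2.576
SE = σ/√n = 21/√110 = 2.0023
Margin of error = 2.576 × 2.0023 = 5.1579
CI: x̄ ± margin = 42 ± 5.1579
CI: (36.8421, 47.1579)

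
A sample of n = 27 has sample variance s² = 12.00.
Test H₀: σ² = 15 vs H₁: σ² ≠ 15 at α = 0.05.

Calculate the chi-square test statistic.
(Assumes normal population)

Answer: χ² = 20.8000, fail to reject H₀

Derivation:
df = n - 1 = 26
χ² = (n-1)s²/σ₀² = 26×12.00/15 = 20.8000
Critical values: χ²_{0.975,26} = 13.844, χ²_{0.025,26} = 41.923
Rejection region: χ² < 13.844 or χ² > 41.923
Decision: fail to reject H₀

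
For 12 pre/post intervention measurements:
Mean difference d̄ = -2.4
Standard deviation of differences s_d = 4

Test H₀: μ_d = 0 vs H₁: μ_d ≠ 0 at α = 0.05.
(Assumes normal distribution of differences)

Answer: t = -2.0785, fail to reject H₀

Derivation:
df = n - 1 = 11
SE = s_d/√n = 4/√12 = 1.1547
t = d̄/SE = -2.4/1.1547 = -2.0785
Critical value: t_{0.025,11} = ±2.201
p-value ≈ 0.0619
Decision: fail to reject H₀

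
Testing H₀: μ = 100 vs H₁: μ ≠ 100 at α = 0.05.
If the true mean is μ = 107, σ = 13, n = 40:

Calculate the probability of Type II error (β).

SE = σ/√n = 13/√40 = 2.0555
Critical values: μ₀ ± z_0.025×SE = 100 ± 1.960×2.0555
Acceptance region: (95.9712, 104.0288)
Under H₁ (μ = 107): z_high = (104.0288 - 107)/2.0555 = -1.4455, z_low = (95.9712 - 107)/2.0555 = -5.3655
β = P(not reject | H₁) = Φ(-1.4455) - Φ(-5.3655) ≈ 0.0742

Answer: β ≈ 0.0742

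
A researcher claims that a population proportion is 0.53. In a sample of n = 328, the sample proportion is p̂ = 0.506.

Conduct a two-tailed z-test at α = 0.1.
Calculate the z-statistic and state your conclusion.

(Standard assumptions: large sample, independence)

Answer: z = -0.8709, fail to reject H₀

Derivation:
H₀: p = 0.53, H₁: p ≠ 0.53
Standard error: SE = √(p₀(1-p₀)/n) = √(0.53×0.47/328) = 0.027558
z-statistic: z = (p̂ - p₀)/SE = (0.506 - 0.53)/0.027558 = -0.8709
Critical value: z_0.05 = ±1.645
p-value = 0.3838
Decision: fail to reject H₀ at α = 0.1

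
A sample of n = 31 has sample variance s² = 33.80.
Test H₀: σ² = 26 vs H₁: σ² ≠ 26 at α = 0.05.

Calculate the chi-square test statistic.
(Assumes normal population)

df = n - 1 = 30
χ² = (n-1)s²/σ₀² = 30×33.80/26 = 39.0000
Critical values: χ²_{0.975,30} = 16.791, χ²_{0.025,30} = 46.979
Rejection region: χ² < 16.791 or χ² > 46.979
Decision: fail to reject H₀

Answer: χ² = 39.0000, fail to reject H₀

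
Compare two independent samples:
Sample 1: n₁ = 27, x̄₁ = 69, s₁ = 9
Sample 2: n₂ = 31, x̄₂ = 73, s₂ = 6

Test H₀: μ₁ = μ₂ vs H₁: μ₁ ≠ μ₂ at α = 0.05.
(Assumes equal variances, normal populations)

Pooled variance: s²_p = [26×9² + 30×6²]/(56) = 56.8929
s_p = 7.5427
SE = s_p×√(1/n₁ + 1/n₂) = 7.5427×√(1/27 + 1/31) = 1.9855
t = (x̄₁ - x̄₂)/SE = (69 - 73)/1.9855 = -2.0146
df = 56, t-critical = ±2.003
Decision: reject H₀

Answer: t = -2.0146, reject H₀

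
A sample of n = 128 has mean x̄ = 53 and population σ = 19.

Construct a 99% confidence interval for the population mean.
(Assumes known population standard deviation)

Confidence level: 99%, α = 0.01
z_0.005 = 2.576
SE = σ/√n = 19/√128 = 1.6794
Margin of error = 2.576 × 1.6794 = 4.3261
CI: x̄ ± margin = 53 ± 4.3261
CI: (48.6739, 57.3261)

Answer: (48.6739, 57.3261)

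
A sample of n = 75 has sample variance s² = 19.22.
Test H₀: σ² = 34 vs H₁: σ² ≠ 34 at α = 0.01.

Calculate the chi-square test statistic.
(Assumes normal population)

Answer: χ² = 41.8318, reject H₀

Derivation:
df = n - 1 = 74
χ² = (n-1)s²/σ₀² = 74×19.22/34 = 41.8318
Critical values: χ²_{0.995,74} = 46.417, χ²_{0.005,74} = 109.074
Rejection region: χ² < 46.417 or χ² > 109.074
Decision: reject H₀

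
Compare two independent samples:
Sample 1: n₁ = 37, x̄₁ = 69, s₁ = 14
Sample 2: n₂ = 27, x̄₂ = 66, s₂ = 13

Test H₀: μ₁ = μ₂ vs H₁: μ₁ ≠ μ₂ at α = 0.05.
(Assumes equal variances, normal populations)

Answer: t = 0.8722, fail to reject H₀

Derivation:
Pooled variance: s²_p = [36×14² + 26×13²]/(62) = 184.6774
s_p = 13.5896
SE = s_p×√(1/n₁ + 1/n₂) = 13.5896×√(1/37 + 1/27) = 3.4396
t = (x̄₁ - x̄₂)/SE = (69 - 66)/3.4396 = 0.8722
df = 62, t-critical = ±1.999
Decision: fail to reject H₀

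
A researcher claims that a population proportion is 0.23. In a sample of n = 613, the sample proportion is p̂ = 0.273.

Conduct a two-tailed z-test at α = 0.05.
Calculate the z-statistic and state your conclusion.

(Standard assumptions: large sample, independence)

H₀: p = 0.23, H₁: p ≠ 0.23
Standard error: SE = √(p₀(1-p₀)/n) = √(0.23×0.77/613) = 0.016997
z-statistic: z = (p̂ - p₀)/SE = (0.273 - 0.23)/0.016997 = 2.5299
Critical value: z_0.025 = ±1.960
p-value = 0.0114
Decision: reject H₀ at α = 0.05

Answer: z = 2.5299, reject H₀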